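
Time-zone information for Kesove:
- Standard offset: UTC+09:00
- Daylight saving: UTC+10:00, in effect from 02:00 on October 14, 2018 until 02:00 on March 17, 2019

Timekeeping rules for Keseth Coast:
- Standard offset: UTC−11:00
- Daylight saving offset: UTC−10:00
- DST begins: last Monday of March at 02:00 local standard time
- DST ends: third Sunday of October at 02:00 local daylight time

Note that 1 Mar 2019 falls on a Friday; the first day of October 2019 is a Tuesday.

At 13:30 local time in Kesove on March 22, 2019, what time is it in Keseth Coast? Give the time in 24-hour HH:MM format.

March 22, 2019 does not fall between 14 October 2018 and 17 March 2019, so daylight saving is not in effect and Kesove is at UTC+09:00.
13:30 Kesove − 9h = 04:30 UTC.
1 March 2019 is a Friday, so Mondays fall on 4, 11, 18, 25; the last is March 25.
1 October 2019 is a Tuesday, so the first Sunday is October 6 and the third is October 20.
At the standard offset (UTC−11:00), 04:30 UTC − 11h = 17:30 Keseth Coast standard time (rolling into the previous day, 21 March 2019).
The standard-time date in Keseth Coast, March 21, 2019, is outside the daylight-saving period (25 March – 20 October), so Keseth Coast is on standard time, UTC−11:00.
04:30 UTC − 11h = 17:30 Keseth Coast (rolling into the previous day, 21 March 2019).

17:30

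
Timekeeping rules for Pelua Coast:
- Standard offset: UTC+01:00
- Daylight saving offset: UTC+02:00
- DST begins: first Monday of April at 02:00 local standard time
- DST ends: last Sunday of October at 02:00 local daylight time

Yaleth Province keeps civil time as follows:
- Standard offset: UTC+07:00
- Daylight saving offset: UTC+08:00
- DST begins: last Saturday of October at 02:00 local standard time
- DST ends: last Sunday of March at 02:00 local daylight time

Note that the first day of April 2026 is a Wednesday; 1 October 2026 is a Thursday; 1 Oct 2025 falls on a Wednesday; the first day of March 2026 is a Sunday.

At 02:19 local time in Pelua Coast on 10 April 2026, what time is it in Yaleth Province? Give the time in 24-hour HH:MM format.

07:19

1 April 2026 is a Wednesday, so the first Monday is April 6.
1 October 2026 is a Thursday, so Sundays fall on 4, 11, 18, 25; the last is October 25.
10 April 2026 falls between 6 April and 25 October, so daylight saving is in effect and Pelua Coast is at UTC+02:00.
02:19 Pelua Coast − 2h = 00:19 UTC.
1 October 2025 is a Wednesday, so Saturdays fall on 4, 11, 18, 25; the last is October 25.
1 March 2026 is a Sunday, so Sundays fall on 1, 8, 15, 22, 29; the last is March 29.
At the standard offset (UTC+07:00), 00:19 UTC + 7h = 07:19 Yaleth Province standard time.
The standard-time date in Yaleth Province, 10 April 2026, is outside the daylight-saving period (25 October 2025 – 29 March 2026), so Yaleth Province is on standard time, UTC+07:00.
00:19 UTC + 7h = 07:19 Yaleth Province.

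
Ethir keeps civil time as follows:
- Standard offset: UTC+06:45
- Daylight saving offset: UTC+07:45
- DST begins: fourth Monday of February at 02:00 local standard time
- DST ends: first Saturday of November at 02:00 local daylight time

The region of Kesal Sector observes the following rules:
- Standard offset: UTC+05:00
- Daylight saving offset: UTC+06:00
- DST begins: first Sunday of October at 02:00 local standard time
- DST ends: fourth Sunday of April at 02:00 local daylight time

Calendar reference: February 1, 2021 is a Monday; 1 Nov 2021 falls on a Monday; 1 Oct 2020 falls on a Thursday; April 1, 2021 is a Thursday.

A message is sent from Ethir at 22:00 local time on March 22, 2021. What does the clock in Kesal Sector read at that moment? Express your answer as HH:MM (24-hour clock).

1 February 2021 is a Monday, so the first Monday is February 1 and the fourth is February 22.
1 November 2021 is a Monday, so the first Saturday is November 6.
Daylight saving runs 22 February – 6 November; March 22, 2021 is inside that window, so Ethir is at UTC+07:45.
22:00 Ethir − 7h45m = 14:15 UTC.
1 October 2020 is a Thursday, so the first Sunday is October 4.
1 April 2021 is a Thursday, so the first Sunday is April 4 and the fourth is April 25.
At the standard offset (UTC+05:00), 14:15 UTC + 5h = 19:15 Kesal Sector standard time.
The standard-time date in Kesal Sector, March 22, 2021, lies within the daylight-saving period (4 October 2020 – 25 April 2021), so Kesal Sector is on daylight time, UTC+06:00.
14:15 UTC + 6h = 20:15 Kesal Sector.

20:15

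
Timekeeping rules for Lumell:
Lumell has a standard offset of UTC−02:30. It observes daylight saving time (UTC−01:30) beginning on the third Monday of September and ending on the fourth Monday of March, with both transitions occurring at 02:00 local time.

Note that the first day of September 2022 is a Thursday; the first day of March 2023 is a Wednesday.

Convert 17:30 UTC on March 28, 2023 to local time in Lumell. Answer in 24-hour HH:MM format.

1 September 2022 is a Thursday, so the first Monday is September 5 and the third is September 19.
1 March 2023 is a Wednesday, so the first Monday is March 6 and the fourth is March 27.
At the standard offset (UTC−02:30), 17:30 UTC − 2h30m = 15:00 Lumell standard time.
Daylight saving runs 19 September 2022 – 27 March 2023; the standard-time date in Lumell, March 28, 2023, is outside that window, so Lumell is on standard time at UTC−02:30.
17:30 UTC − 2h30m = 15:00 local.

15:00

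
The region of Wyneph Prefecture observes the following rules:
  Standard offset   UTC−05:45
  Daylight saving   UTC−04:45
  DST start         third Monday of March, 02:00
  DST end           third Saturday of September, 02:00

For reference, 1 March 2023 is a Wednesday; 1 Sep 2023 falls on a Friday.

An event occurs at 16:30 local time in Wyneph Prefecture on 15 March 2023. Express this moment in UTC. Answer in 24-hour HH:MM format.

1 March 2023 is a Wednesday, so the first Monday is March 6 and the third is March 20.
1 September 2023 is a Friday, so the first Saturday is September 2 and the third is September 16.
15 March 2023 does not fall between 20 March and 16 September, so daylight saving is not in effect and Wyneph Prefecture is at UTC−05:45.
16:30 local + 5h45m = 22:15 UTC.

22:15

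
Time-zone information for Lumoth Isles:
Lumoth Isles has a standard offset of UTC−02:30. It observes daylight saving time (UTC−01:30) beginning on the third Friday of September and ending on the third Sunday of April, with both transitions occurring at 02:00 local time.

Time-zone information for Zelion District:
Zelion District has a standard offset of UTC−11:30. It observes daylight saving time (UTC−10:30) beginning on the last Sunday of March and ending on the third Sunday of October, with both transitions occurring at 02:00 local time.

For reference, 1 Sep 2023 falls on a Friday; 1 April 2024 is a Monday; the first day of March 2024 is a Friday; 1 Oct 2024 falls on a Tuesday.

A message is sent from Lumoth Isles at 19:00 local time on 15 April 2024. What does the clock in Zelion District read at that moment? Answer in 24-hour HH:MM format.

10:00

1 September 2023 is a Friday, so the first Friday is September 1 and the third is September 15.
1 April 2024 is a Monday, so the first Sunday is April 7 and the third is April 21.
15 April 2024 lies within the daylight-saving period (15 September 2023 – 21 April 2024), so Lumoth Isles is on daylight time, UTC−01:30.
19:00 Lumoth Isles + 1h30m = 20:30 UTC.
1 March 2024 is a Friday, so Sundays fall on 3, 10, 17, 24, 31; the last is March 31.
1 October 2024 is a Tuesday, so the first Sunday is October 6 and the third is October 20.
At the standard offset (UTC−11:30), 20:30 UTC − 11h30m = 09:00 Zelion District standard time.
Daylight saving runs 31 March – 20 October; the standard-time date in Zelion District, 15 April 2024, is inside that window, so Zelion District is at UTC−10:30.
20:30 UTC − 10h30m = 10:00 Zelion District.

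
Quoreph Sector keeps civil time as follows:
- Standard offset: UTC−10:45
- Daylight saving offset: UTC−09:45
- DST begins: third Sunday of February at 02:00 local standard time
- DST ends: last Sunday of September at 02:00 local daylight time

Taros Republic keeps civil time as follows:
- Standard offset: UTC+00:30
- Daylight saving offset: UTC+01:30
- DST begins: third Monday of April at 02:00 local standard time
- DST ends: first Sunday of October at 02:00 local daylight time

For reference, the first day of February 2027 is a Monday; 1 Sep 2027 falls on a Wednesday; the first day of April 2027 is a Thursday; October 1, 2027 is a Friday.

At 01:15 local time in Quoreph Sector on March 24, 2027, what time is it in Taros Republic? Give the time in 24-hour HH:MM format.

11:30

1 February 2027 is a Monday, so the first Sunday is February 7 and the third is February 21.
1 September 2027 is a Wednesday, so Sundays fall on 5, 12, 19, 26; the last is September 26.
March 24, 2027 lies within the daylight-saving period (21 February – 26 September), so Quoreph Sector is on daylight time, UTC−09:45.
01:15 Quoreph Sector + 9h45m = 11:00 UTC.
1 April 2027 is a Thursday, so the first Monday is April 5 and the third is April 19.
1 October 2027 is a Friday, so the first Sunday is October 3.
At the standard offset (UTC+00:30), 11:00 UTC + 0h30m = 11:30 Taros Republic standard time.
The standard-time date in Taros Republic, March 24, 2027, is outside the daylight-saving period (19 April – 3 October), so Taros Republic is on standard time, UTC+00:30.
11:00 UTC + 0h30m = 11:30 Taros Republic.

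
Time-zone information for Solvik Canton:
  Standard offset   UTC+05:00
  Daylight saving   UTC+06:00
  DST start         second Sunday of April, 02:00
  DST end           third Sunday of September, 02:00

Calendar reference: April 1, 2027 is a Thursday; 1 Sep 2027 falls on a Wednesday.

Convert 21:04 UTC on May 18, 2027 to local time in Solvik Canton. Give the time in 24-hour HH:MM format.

1 April 2027 is a Thursday, so the first Sunday is April 4 and the second is April 11.
1 September 2027 is a Wednesday, so the first Sunday is September 5 and the third is September 19.
At the standard offset (UTC+05:00), 21:04 UTC + 5h = 02:04 Solvik Canton standard time (rolling into the next day, 19 May 2027).
The standard-time date in Solvik Canton, May 19, 2027, falls between 11 April and 19 September, so daylight saving is in effect and Solvik Canton is at UTC+06:00.
21:04 UTC + 6h = 03:04 local (rolling into the next day, 19 May 2027).

03:04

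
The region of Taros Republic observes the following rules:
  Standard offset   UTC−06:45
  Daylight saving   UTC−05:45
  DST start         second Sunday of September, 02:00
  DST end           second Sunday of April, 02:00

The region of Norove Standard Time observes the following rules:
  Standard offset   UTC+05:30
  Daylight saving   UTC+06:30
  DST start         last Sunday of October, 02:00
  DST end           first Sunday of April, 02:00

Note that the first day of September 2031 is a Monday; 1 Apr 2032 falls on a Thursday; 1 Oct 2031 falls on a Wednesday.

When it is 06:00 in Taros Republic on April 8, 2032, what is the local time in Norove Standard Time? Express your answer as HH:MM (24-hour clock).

1 September 2031 is a Monday, so the first Sunday is September 7 and the second is September 14.
1 April 2032 is a Thursday, so the first Sunday is April 4 and the second is April 11.
Daylight saving runs 14 September 2031 – 11 April 2032; April 8, 2032 is inside that window, so Taros Republic is at UTC−05:45.
06:00 Taros Republic + 5h45m = 11:45 UTC.
1 October 2031 is a Wednesday, so Sundays fall on 5, 12, 19, 26; the last is October 26.
1 April 2032 is a Thursday, so the first Sunday is April 4.
At the standard offset (UTC+05:30), 11:45 UTC + 5h30m = 17:15 Norove Standard Time standard time.
The standard-time date in Norove Standard Time, April 8, 2032, does not fall between 26 October 2031 and 4 April 2032, so daylight saving is not in effect and Norove Standard Time is at UTC+05:30.
11:45 UTC + 5h30m = 17:15 Norove Standard Time.

17:15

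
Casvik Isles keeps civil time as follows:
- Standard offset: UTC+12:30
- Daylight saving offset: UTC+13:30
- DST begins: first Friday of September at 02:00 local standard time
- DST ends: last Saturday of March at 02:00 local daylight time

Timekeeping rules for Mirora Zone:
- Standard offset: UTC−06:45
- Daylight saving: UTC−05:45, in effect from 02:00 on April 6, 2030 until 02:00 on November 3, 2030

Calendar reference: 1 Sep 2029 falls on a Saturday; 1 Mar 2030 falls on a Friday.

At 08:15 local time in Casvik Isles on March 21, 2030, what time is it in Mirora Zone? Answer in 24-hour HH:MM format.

12:00

1 September 2029 is a Saturday, so the first Friday is September 7.
1 March 2030 is a Friday, so Saturdays fall on 2, 9, 16, 23, 30; the last is March 30.
Daylight saving runs 7 September 2029 – 30 March 2030; March 21, 2030 is inside that window, so Casvik Isles is at UTC+13:30.
08:15 Casvik Isles − 13h30m = 18:45 UTC (rolling into the previous day, 20 March 2030).
At the standard offset (UTC−06:45), 18:45 UTC − 6h45m = 12:00 Mirora Zone standard time.
The standard-time date in Mirora Zone, March 20, 2030, is outside the daylight-saving period (6 April – 3 November), so Mirora Zone is on standard time, UTC−06:45.
18:45 UTC − 6h45m = 12:00 Mirora Zone.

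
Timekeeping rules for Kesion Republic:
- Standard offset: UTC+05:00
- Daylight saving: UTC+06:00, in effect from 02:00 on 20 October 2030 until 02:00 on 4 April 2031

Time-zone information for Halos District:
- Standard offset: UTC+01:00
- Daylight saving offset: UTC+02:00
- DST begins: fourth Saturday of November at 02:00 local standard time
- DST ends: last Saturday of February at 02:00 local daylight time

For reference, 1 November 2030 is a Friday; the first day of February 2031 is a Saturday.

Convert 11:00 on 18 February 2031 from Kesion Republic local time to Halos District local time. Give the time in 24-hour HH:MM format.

Daylight saving runs 20 October 2030 – 4 April 2031; 18 February 2031 is inside that window, so Kesion Republic is at UTC+06:00.
11:00 Kesion Republic − 6h = 05:00 UTC.
1 November 2030 is a Friday, so the first Saturday is November 2 and the fourth is November 23.
1 February 2031 is a Saturday, so Saturdays fall on 1, 8, 15, 22; the last is February 22.
At the standard offset (UTC+01:00), 05:00 UTC + 1h = 06:00 Halos District standard time.
The standard-time date in Halos District, 18 February 2031, lies within the daylight-saving period (23 November 2030 – 22 February 2031), so Halos District is on daylight time, UTC+02:00.
05:00 UTC + 2h = 07:00 Halos District.

07:00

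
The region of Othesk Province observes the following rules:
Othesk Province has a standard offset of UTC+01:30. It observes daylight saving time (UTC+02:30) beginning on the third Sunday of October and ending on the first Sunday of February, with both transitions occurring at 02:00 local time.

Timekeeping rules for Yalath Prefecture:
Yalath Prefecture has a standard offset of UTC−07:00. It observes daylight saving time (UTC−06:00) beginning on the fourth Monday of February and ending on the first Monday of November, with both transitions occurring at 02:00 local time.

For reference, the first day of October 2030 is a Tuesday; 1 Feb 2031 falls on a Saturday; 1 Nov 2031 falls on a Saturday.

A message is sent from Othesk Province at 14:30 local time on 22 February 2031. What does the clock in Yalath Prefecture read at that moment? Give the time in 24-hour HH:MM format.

06:00

1 October 2030 is a Tuesday, so the first Sunday is October 6 and the third is October 20.
1 February 2031 is a Saturday, so the first Sunday is February 2.
Daylight saving runs 20 October 2030 – 2 February 2031; 22 February 2031 is outside that window, so Othesk Province is on standard time at UTC+01:30.
14:30 Othesk Province − 1h30m = 13:00 UTC.
1 February 2031 is a Saturday, so the first Monday is February 3 and the fourth is February 24.
1 November 2031 is a Saturday, so the first Monday is November 3.
At the standard offset (UTC−07:00), 13:00 UTC − 7h = 06:00 Yalath Prefecture standard time.
The standard-time date in Yalath Prefecture, 22 February 2031, does not fall between 24 February and 3 November, so daylight saving is not in effect and Yalath Prefecture is at UTC−07:00.
13:00 UTC − 7h = 06:00 Yalath Prefecture.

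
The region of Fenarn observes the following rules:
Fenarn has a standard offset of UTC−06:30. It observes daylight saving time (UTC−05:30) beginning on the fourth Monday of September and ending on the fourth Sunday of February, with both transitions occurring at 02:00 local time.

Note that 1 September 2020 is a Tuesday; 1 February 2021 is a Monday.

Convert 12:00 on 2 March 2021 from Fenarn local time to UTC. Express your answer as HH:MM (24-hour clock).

18:30

1 September 2020 is a Tuesday, so the first Monday is September 7 and the fourth is September 28.
1 February 2021 is a Monday, so the first Sunday is February 7 and the fourth is February 28.
2 March 2021 does not fall between 28 September 2020 and 28 February 2021, so daylight saving is not in effect and Fenarn is at UTC−06:30.
12:00 local + 6h30m = 18:30 UTC.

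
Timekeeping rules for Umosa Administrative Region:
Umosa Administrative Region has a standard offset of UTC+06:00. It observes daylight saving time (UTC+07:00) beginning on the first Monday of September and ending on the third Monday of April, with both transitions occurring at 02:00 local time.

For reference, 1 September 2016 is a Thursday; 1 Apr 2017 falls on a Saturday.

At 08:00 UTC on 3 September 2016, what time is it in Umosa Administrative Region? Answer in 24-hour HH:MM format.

14:00

1 September 2016 is a Thursday, so the first Monday is September 5.
1 April 2017 is a Saturday, so the first Monday is April 3 and the third is April 17.
At the standard offset (UTC+06:00), 08:00 UTC + 6h = 14:00 Umosa Administrative Region standard time.
The standard-time date in Umosa Administrative Region, 3 September 2016, is outside the daylight-saving period (5 September 2016 – 17 April 2017), so Umosa Administrative Region is on standard time, UTC+06:00.
08:00 UTC + 6h = 14:00 local.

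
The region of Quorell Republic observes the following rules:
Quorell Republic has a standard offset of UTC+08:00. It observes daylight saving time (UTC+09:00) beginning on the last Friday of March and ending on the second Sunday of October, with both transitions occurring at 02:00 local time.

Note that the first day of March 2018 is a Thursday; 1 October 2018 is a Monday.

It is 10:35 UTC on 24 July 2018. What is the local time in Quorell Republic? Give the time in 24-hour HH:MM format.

1 March 2018 is a Thursday, so Fridays fall on 2, 9, 16, 23, 30; the last is March 30.
1 October 2018 is a Monday, so the first Sunday is October 7 and the second is October 14.
At the standard offset (UTC+08:00), 10:35 UTC + 8h = 18:35 Quorell Republic standard time.
The standard-time date in Quorell Republic, 24 July 2018, falls between 30 March and 14 October, so daylight saving is in effect and Quorell Republic is at UTC+09:00.
10:35 UTC + 9h = 19:35 local.

19:35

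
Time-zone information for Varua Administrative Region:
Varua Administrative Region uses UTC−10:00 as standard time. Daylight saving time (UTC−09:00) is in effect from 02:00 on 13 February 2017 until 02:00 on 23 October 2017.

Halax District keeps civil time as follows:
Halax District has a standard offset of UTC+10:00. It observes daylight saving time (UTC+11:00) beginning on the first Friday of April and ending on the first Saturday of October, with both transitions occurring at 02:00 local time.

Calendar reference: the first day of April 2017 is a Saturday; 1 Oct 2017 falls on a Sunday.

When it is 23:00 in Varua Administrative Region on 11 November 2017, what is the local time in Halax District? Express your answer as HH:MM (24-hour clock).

19:00

11 November 2017 is outside the daylight-saving period (13 February – 23 October), so Varua Administrative Region is on standard time, UTC−10:00.
23:00 Varua Administrative Region + 10h = 09:00 UTC (rolling into the next day, 12 November 2017).
1 April 2017 is a Saturday, so the first Friday is April 7.
1 October 2017 is a Sunday, so the first Saturday is October 7.
At the standard offset (UTC+10:00), 09:00 UTC + 10h = 19:00 Halax District standard time.
The standard-time date in Halax District, 12 November 2017, is outside the daylight-saving period (7 April – 7 October), so Halax District is on standard time, UTC+10:00.
09:00 UTC + 10h = 19:00 Halax District.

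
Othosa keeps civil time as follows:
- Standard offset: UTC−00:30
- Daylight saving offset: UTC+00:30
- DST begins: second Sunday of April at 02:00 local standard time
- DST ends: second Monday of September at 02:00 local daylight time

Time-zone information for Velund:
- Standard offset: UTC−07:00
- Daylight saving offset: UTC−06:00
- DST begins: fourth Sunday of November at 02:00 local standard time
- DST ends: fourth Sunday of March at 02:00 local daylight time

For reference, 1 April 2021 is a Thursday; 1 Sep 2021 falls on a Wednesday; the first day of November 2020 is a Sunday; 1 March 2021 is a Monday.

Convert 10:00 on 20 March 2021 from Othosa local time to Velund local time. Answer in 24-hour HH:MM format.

04:30

1 April 2021 is a Thursday, so the first Sunday is April 4 and the second is April 11.
1 September 2021 is a Wednesday, so the first Monday is September 6 and the second is September 13.
Daylight saving runs 11 April – 13 September; 20 March 2021 is outside that window, so Othosa is on standard time at UTC−00:30.
10:00 Othosa + 0h30m = 10:30 UTC.
1 November 2020 is a Sunday, so the first Sunday is November 1 and the fourth is November 22.
1 March 2021 is a Monday, so the first Sunday is March 7 and the fourth is March 28.
At the standard offset (UTC−07:00), 10:30 UTC − 7h = 03:30 Velund standard time.
Daylight saving runs 22 November 2020 – 28 March 2021; the standard-time date in Velund, 20 March 2021, is inside that window, so Velund is at UTC−06:00.
10:30 UTC − 6h = 04:30 Velund.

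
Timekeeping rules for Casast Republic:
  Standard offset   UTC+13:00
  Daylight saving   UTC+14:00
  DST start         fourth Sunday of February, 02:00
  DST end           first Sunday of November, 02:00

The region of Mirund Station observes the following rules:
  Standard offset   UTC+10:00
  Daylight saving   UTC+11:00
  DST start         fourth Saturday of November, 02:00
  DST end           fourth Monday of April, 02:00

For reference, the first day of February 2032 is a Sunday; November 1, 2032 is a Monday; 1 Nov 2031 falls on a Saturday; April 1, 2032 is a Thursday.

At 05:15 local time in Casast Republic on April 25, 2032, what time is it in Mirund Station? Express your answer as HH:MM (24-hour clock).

1 February 2032 is a Sunday, so the first Sunday is February 1 and the fourth is February 22.
1 November 2032 is a Monday, so the first Sunday is November 7.
April 25, 2032 falls between 22 February and 7 November, so daylight saving is in effect and Casast Republic is at UTC+14:00.
05:15 Casast Republic − 14h = 15:15 UTC (rolling into the previous day, 24 April 2032).
1 November 2031 is a Saturday, so the first Saturday is November 1 and the fourth is November 22.
1 April 2032 is a Thursday, so the first Monday is April 5 and the fourth is April 26.
At the standard offset (UTC+10:00), 15:15 UTC + 10h = 01:15 Mirund Station standard time (rolling into the next day, 25 April 2032).
Daylight saving runs 22 November 2031 – 26 April 2032; the standard-time date in Mirund Station, April 25, 2032, is inside that window, so Mirund Station is at UTC+11:00.
15:15 UTC + 11h = 02:15 Mirund Station (rolling into the next day, 25 April 2032).

02:15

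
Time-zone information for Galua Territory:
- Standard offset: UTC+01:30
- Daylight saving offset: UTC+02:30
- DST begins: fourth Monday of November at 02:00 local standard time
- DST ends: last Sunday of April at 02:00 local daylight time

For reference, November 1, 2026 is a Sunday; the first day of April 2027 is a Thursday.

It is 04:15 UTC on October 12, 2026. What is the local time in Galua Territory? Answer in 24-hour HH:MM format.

05:45

1 November 2026 is a Sunday, so the first Monday is November 2 and the fourth is November 23.
1 April 2027 is a Thursday, so Sundays fall on 4, 11, 18, 25; the last is April 25.
At the standard offset (UTC+01:30), 04:15 UTC + 1h30m = 05:45 Galua Territory standard time.
The standard-time date in Galua Territory, October 12, 2026, is outside the daylight-saving period (23 November 2026 – 25 April 2027), so Galua Territory is on standard time, UTC+01:30.
04:15 UTC + 1h30m = 05:45 local.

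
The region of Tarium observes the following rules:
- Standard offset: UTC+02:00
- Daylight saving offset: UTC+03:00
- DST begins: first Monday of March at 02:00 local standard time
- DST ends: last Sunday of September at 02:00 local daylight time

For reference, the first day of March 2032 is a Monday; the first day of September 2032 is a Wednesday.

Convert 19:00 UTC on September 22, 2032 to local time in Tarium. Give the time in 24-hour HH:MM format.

22:00

1 March 2032 is a Monday, so the first Monday is March 1.
1 September 2032 is a Wednesday, so Sundays fall on 5, 12, 19, 26; the last is September 26.
At the standard offset (UTC+02:00), 19:00 UTC + 2h = 21:00 Tarium standard time.
The standard-time date in Tarium, September 22, 2032, falls between 1 March and 26 September, so daylight saving is in effect and Tarium is at UTC+03:00.
19:00 UTC + 3h = 22:00 local.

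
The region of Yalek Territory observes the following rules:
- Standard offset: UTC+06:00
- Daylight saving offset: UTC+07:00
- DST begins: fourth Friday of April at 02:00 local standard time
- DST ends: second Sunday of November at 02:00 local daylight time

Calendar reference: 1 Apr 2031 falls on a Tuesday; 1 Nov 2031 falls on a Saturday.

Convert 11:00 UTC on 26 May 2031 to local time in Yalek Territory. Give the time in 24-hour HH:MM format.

1 April 2031 is a Tuesday, so the first Friday is April 4 and the fourth is April 25.
1 November 2031 is a Saturday, so the first Sunday is November 2 and the second is November 9.
At the standard offset (UTC+06:00), 11:00 UTC + 6h = 17:00 Yalek Territory standard time.
Daylight saving runs 25 April – 9 November; the standard-time date in Yalek Territory, 26 May 2031, is inside that window, so Yalek Territory is at UTC+07:00.
11:00 UTC + 7h = 18:00 local.

18:00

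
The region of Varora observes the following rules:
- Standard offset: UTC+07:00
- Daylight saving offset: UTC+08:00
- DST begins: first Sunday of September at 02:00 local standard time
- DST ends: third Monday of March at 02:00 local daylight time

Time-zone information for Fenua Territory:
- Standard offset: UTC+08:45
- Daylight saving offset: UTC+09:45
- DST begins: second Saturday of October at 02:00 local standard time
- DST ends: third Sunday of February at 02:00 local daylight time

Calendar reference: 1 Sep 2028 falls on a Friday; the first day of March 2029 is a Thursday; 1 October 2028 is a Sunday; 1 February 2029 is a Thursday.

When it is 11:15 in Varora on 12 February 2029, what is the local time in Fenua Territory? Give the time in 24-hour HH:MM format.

1 September 2028 is a Friday, so the first Sunday is September 3.
1 March 2029 is a Thursday, so the first Monday is March 5 and the third is March 19.
12 February 2029 lies within the daylight-saving period (3 September 2028 – 19 March 2029), so Varora is on daylight time, UTC+08:00.
11:15 Varora − 8h = 03:15 UTC.
1 October 2028 is a Sunday, so the first Saturday is October 7 and the second is October 14.
1 February 2029 is a Thursday, so the first Sunday is February 4 and the third is February 18.
At the standard offset (UTC+08:45), 03:15 UTC + 8h45m = 12:00 Fenua Territory standard time.
The standard-time date in Fenua Territory, 12 February 2029, falls between 14 October 2028 and 18 February 2029, so daylight saving is in effect and Fenua Territory is at UTC+09:45.
03:15 UTC + 9h45m = 13:00 Fenua Territory.

13:00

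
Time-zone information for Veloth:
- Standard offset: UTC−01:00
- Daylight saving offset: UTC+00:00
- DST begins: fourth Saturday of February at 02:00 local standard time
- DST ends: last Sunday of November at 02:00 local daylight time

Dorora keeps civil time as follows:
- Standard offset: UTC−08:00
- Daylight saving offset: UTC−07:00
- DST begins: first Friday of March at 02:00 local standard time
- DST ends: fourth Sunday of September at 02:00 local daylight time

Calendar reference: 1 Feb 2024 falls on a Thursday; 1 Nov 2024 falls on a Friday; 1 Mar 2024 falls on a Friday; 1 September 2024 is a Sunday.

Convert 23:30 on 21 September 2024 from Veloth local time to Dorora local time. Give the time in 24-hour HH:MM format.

16:30

1 February 2024 is a Thursday, so the first Saturday is February 3 and the fourth is February 24.
1 November 2024 is a Friday, so Sundays fall on 3, 10, 17, 24; the last is November 24.
21 September 2024 lies within the daylight-saving period (24 February – 24 November), so Veloth is on daylight time, UTC+00:00.
23:30 Veloth − 0h = 23:30 UTC.
1 March 2024 is a Friday, so the first Friday is March 1.
1 September 2024 is a Sunday, so the first Sunday is September 1 and the fourth is September 22.
At the standard offset (UTC−08:00), 23:30 UTC − 8h = 15:30 Dorora standard time.
The standard-time date in Dorora, 21 September 2024, lies within the daylight-saving period (1 March – 22 September), so Dorora is on daylight time, UTC−07:00.
23:30 UTC − 7h = 16:30 Dorora.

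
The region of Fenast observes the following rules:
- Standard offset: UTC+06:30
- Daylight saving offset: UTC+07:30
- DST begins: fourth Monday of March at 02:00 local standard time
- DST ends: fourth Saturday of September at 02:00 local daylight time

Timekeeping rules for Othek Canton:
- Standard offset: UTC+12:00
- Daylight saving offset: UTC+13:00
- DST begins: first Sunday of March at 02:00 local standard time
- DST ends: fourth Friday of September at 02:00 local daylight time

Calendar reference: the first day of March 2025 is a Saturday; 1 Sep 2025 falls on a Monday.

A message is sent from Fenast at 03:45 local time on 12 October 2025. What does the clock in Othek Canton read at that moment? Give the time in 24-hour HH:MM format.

09:15

1 March 2025 is a Saturday, so the first Monday is March 3 and the fourth is March 24.
1 September 2025 is a Monday, so the first Saturday is September 6 and the fourth is September 27.
12 October 2025 is outside the daylight-saving period (24 March – 27 September), so Fenast is on standard time, UTC+06:30.
03:45 Fenast − 6h30m = 21:15 UTC (rolling into the previous day, 11 October 2025).
1 March 2025 is a Saturday, so the first Sunday is March 2.
1 September 2025 is a Monday, so the first Friday is September 5 and the fourth is September 26.
At the standard offset (UTC+12:00), 21:15 UTC + 12h = 09:15 Othek Canton standard time (rolling into the next day, 12 October 2025).
Daylight saving runs 2 March – 26 September; the standard-time date in Othek Canton, 12 October 2025, is outside that window, so Othek Canton is on standard time at UTC+12:00.
21:15 UTC + 12h = 09:15 Othek Canton (rolling into the next day, 12 October 2025).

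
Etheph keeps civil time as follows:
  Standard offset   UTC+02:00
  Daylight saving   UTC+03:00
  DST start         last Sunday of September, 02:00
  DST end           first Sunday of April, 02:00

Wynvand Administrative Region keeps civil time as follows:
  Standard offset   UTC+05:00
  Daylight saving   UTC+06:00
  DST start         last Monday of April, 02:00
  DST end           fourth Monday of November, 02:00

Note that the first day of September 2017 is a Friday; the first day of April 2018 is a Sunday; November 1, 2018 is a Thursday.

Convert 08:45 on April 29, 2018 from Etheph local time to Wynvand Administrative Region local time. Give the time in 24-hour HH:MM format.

1 September 2017 is a Friday, so Sundays fall on 3, 10, 17, 24; the last is September 24.
1 April 2018 is a Sunday, so the first Sunday is April 1.
April 29, 2018 is outside the daylight-saving period (24 September 2017 – 1 April 2018), so Etheph is on standard time, UTC+02:00.
08:45 Etheph − 2h = 06:45 UTC.
1 April 2018 is a Sunday, so Mondays fall on 2, 9, 16, 23, 30; the last is April 30.
1 November 2018 is a Thursday, so the first Monday is November 5 and the fourth is November 26.
At the standard offset (UTC+05:00), 06:45 UTC + 5h = 11:45 Wynvand Administrative Region standard time.
Daylight saving runs 30 April – 26 November; the standard-time date in Wynvand Administrative Region, April 29, 2018, is outside that window, so Wynvand Administrative Region is on standard time at UTC+05:00.
06:45 UTC + 5h = 11:45 Wynvand Administrative Region.

11:45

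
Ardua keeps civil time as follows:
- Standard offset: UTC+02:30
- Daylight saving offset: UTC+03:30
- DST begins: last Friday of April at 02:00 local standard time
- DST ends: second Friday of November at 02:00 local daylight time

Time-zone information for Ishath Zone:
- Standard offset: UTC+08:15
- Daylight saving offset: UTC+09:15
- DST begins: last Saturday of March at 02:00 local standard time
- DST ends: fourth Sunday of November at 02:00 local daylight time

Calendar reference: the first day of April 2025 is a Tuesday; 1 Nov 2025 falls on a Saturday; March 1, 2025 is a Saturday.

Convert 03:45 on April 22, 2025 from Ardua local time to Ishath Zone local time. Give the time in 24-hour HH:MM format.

10:30

1 April 2025 is a Tuesday, so Fridays fall on 4, 11, 18, 25; the last is April 25.
1 November 2025 is a Saturday, so the first Friday is November 7 and the second is November 14.
Daylight saving runs 25 April – 14 November; April 22, 2025 is outside that window, so Ardua is on standard time at UTC+02:30.
03:45 Ardua − 2h30m = 01:15 UTC.
1 March 2025 is a Saturday, so Saturdays fall on 1, 8, 15, 22, 29; the last is March 29.
1 November 2025 is a Saturday, so the first Sunday is November 2 and the fourth is November 23.
At the standard offset (UTC+08:15), 01:15 UTC + 8h15m = 09:30 Ishath Zone standard time.
The standard-time date in Ishath Zone, April 22, 2025, lies within the daylight-saving period (29 March – 23 November), so Ishath Zone is on daylight time, UTC+09:15.
01:15 UTC + 9h15m = 10:30 Ishath Zone.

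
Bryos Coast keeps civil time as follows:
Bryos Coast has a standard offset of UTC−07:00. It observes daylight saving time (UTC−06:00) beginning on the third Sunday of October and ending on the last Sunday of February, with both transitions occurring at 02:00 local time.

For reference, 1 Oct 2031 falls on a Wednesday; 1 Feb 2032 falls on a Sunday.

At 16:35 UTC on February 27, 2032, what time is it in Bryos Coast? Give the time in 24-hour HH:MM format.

10:35

1 October 2031 is a Wednesday, so the first Sunday is October 5 and the third is October 19.
1 February 2032 is a Sunday, so Sundays fall on 1, 8, 15, 22, 29; the last is February 29.
At the standard offset (UTC−07:00), 16:35 UTC − 7h = 09:35 Bryos Coast standard time.
Daylight saving runs 19 October 2031 – 29 February 2032; the standard-time date in Bryos Coast, February 27, 2032, is inside that window, so Bryos Coast is at UTC−06:00.
16:35 UTC − 6h = 10:35 local.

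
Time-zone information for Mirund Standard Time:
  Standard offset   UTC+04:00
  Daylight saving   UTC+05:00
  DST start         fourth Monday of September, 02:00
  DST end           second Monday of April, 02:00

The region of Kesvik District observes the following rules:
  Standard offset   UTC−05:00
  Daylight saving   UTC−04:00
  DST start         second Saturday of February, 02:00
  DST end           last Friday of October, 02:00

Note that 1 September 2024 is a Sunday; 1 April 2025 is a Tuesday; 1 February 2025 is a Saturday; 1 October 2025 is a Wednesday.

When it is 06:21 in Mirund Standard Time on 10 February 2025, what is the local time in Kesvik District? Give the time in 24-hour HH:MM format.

1 September 2024 is a Sunday, so the first Monday is September 2 and the fourth is September 23.
1 April 2025 is a Tuesday, so the first Monday is April 7 and the second is April 14.
10 February 2025 lies within the daylight-saving period (23 September 2024 – 14 April 2025), so Mirund Standard Time is on daylight time, UTC+05:00.
06:21 Mirund Standard Time − 5h = 01:21 UTC.
1 February 2025 is a Saturday, so the first Saturday is February 1 and the second is February 8.
1 October 2025 is a Wednesday, so Fridays fall on 3, 10, 17, 24, 31; the last is October 31.
At the standard offset (UTC−05:00), 01:21 UTC − 5h = 20:21 Kesvik District standard time (rolling into the previous day, 9 February 2025).
The standard-time date in Kesvik District, 9 February 2025, falls between 8 February and 31 October, so daylight saving is in effect and Kesvik District is at UTC−04:00.
01:21 UTC − 4h = 21:21 Kesvik District (rolling into the previous day, 9 February 2025).

21:21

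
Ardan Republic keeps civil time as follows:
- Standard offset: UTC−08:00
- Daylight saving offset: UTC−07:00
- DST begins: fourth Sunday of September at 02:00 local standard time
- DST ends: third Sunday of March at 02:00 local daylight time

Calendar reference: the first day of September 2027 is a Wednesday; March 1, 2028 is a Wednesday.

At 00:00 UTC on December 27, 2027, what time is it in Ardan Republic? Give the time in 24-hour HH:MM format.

17:00

1 September 2027 is a Wednesday, so the first Sunday is September 5 and the fourth is September 26.
1 March 2028 is a Wednesday, so the first Sunday is March 5 and the third is March 19.
At the standard offset (UTC−08:00), 00:00 UTC − 8h = 16:00 Ardan Republic standard time (rolling into the previous day, 26 December 2027).
The standard-time date in Ardan Republic, December 26, 2027, falls between 26 September 2027 and 19 March 2028, so daylight saving is in effect and Ardan Republic is at UTC−07:00.
00:00 UTC − 7h = 17:00 local (rolling into the previous day, 26 December 2027).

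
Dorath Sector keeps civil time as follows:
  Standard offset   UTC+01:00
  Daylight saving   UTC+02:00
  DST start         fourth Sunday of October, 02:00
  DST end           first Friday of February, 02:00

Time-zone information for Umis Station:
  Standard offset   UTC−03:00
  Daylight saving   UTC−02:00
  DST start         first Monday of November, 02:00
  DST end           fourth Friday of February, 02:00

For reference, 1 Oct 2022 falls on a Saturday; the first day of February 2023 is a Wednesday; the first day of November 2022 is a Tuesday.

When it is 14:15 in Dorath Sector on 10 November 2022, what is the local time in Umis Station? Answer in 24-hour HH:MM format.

1 October 2022 is a Saturday, so the first Sunday is October 2 and the fourth is October 23.
1 February 2023 is a Wednesday, so the first Friday is February 3.
Daylight saving runs 23 October 2022 – 3 February 2023; 10 November 2022 is inside that window, so Dorath Sector is at UTC+02:00.
14:15 Dorath Sector − 2h = 12:15 UTC.
1 November 2022 is a Tuesday, so the first Monday is November 7.
1 February 2023 is a Wednesday, so the first Friday is February 3 and the fourth is February 24.
At the standard offset (UTC−03:00), 12:15 UTC − 3h = 09:15 Umis Station standard time.
The standard-time date in Umis Station, 10 November 2022, lies within the daylight-saving period (7 November 2022 – 24 February 2023), so Umis Station is on daylight time, UTC−02:00.
12:15 UTC − 2h = 10:15 Umis Station.

10:15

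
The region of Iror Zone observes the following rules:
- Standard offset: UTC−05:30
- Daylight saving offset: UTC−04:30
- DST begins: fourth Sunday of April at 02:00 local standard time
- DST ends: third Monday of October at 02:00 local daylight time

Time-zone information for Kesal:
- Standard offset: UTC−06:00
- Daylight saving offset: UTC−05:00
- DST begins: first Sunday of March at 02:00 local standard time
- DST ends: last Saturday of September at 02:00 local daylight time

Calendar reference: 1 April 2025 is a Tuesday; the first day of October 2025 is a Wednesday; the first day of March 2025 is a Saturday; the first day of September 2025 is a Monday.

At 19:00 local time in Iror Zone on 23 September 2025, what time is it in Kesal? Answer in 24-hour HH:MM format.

1 April 2025 is a Tuesday, so the first Sunday is April 6 and the fourth is April 27.
1 October 2025 is a Wednesday, so the first Monday is October 6 and the third is October 20.
Daylight saving runs 27 April – 20 October; 23 September 2025 is inside that window, so Iror Zone is at UTC−04:30.
19:00 Iror Zone + 4h30m = 23:30 UTC.
1 March 2025 is a Saturday, so the first Sunday is March 2.
1 September 2025 is a Monday, so Saturdays fall on 6, 13, 20, 27; the last is September 27.
At the standard offset (UTC−06:00), 23:30 UTC − 6h = 17:30 Kesal standard time.
The standard-time date in Kesal, 23 September 2025, lies within the daylight-saving period (2 March – 27 September), so Kesal is on daylight time, UTC−05:00.
23:30 UTC − 5h = 18:30 Kesal.

18:30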